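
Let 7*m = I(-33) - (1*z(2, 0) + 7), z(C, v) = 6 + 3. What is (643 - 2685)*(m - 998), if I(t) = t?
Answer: 2052210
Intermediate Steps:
z(C, v) = 9
m = -7 (m = (-33 - (1*9 + 7))/7 = (-33 - (9 + 7))/7 = (-33 - 1*16)/7 = (-33 - 16)/7 = (1/7)*(-49) = -7)
(643 - 2685)*(m - 998) = (643 - 2685)*(-7 - 998) = -2042*(-1005) = 2052210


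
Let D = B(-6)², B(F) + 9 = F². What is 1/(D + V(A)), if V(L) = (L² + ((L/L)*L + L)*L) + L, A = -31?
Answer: 1/3581 ≈ 0.00027925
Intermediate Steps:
B(F) = -9 + F²
V(L) = L + 3*L² (V(L) = (L² + (1*L + L)*L) + L = (L² + (L + L)*L) + L = (L² + (2*L)*L) + L = (L² + 2*L²) + L = 3*L² + L = L + 3*L²)
D = 729 (D = (-9 + (-6)²)² = (-9 + 36)² = 27² = 729)
1/(D + V(A)) = 1/(729 - 31*(1 + 3*(-31))) = 1/(729 - 31*(1 - 93)) = 1/(729 - 31*(-92)) = 1/(729 + 2852) = 1/3581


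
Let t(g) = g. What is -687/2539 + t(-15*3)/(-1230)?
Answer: -48717/208198 ≈ -0.23399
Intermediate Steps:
-687/2539 + t(-15*3)/(-1230) = -687/2539 - 15*3/(-1230) = -687*1/2539 - 45*(-1/1230) = -687/2539 + 3/82 = -48717/208198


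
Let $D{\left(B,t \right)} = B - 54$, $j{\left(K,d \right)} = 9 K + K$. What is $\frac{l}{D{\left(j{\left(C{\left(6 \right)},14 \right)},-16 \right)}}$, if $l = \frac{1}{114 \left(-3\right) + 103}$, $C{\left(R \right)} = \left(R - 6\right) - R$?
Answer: $\frac{1}{27246} \approx 3.6703 \cdot 10^{-5}$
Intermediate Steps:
$C{\left(R \right)} = -6$ ($C{\left(R \right)} = \left(R - 6\right) - R = \left(-6 + R\right) - R = -6$)
$j{\left(K,d \right)} = 10 K$
$l = - \frac{1}{239}$ ($l = \frac{1}{-342 + 103} = \frac{1}{-239} = - \frac{1}{239} \approx -0.0041841$)
$D{\left(B,t \right)} = -54 + B$ ($D{\left(B,t \right)} = B - 54 = -54 + B$)
$\frac{l}{D{\left(j{\left(C{\left(6 \right)},14 \right)},-16 \right)}} = - \frac{1}{239 \left(-54 + 10 \left(-6\right)\right)} = - \frac{1}{239 \left(-54 - 60\right)} = - \frac{1}{239 \left(-114\right)} = \left(- \frac{1}{239}\right) \left(- \frac{1}{114}\right) = \frac{1}{27246}$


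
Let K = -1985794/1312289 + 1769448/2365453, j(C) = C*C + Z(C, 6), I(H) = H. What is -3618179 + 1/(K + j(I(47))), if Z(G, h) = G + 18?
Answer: -25531607411884803869675/7056479907431048 ≈ -3.6182e+6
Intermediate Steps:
Z(G, h) = 18 + G
j(C) = 18 + C + C² (j(C) = C*C + (18 + C) = C² + (18 + C) = 18 + C + C²)
K = -2375275228210/3104157951917 (K = -1985794*1/1312289 + 1769448*(1/2365453) = -1985794/1312289 + 1769448/2365453 = -2375275228210/3104157951917 ≈ -0.76519)
-3618179 + 1/(K + j(I(47))) = -3618179 + 1/(-2375275228210/3104157951917 + (18 + 47 + 47²)) = -3618179 + 1/(-2375275228210/3104157951917 + (18 + 47 + 2209)) = -3618179 + 1/(-2375275228210/3104157951917 + 2274) = -3618179 + 1/(7056479907431048/3104157951917) = -3618179 + 3104157951917/7056479907431048 = -25531607411884803869675/7056479907431048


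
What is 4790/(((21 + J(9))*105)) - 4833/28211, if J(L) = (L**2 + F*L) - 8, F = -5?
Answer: 22052981/29029119 ≈ 0.75968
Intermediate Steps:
J(L) = -8 + L**2 - 5*L (J(L) = (L**2 - 5*L) - 8 = -8 + L**2 - 5*L)
4790/(((21 + J(9))*105)) - 4833/28211 = 4790/(((21 + (-8 + 9**2 - 5*9))*105)) - 4833/28211 = 4790/(((21 + (-8 + 81 - 45))*105)) - 4833*1/28211 = 4790/(((21 + 28)*105)) - 4833/28211 = 4790/((49*105)) - 4833/28211 = 4790/5145 - 4833/28211 = 4790*(1/5145) - 4833/28211 = 958/1029 - 4833/28211 = 22052981/29029119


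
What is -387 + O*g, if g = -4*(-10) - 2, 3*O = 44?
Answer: 511/3 ≈ 170.33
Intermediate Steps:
O = 44/3 (O = (⅓)*44 = 44/3 ≈ 14.667)
g = 38 (g = 40 - 2 = 38)
-387 + O*g = -387 + (44/3)*38 = -387 + 1672/3 = 511/3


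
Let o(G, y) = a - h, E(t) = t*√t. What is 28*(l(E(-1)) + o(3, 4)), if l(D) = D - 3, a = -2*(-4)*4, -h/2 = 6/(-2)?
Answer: 644 - 28*I ≈ 644.0 - 28.0*I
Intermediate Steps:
E(t) = t^(3/2)
h = 6 (h = -12/(-2) = -12*(-1)/2 = -2*(-3) = 6)
a = 32 (a = 8*4 = 32)
o(G, y) = 26 (o(G, y) = 32 - 1*6 = 32 - 6 = 26)
l(D) = -3 + D
28*(l(E(-1)) + o(3, 4)) = 28*((-3 + (-1)^(3/2)) + 26) = 28*((-3 - I) + 26) = 28*(23 - I) = 644 - 28*I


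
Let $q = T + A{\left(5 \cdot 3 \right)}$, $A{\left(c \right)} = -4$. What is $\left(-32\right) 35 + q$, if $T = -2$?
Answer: $-1126$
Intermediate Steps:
$q = -6$ ($q = -2 - 4 = -6$)
$\left(-32\right) 35 + q = \left(-32\right) 35 - 6 = -1120 - 6 = -1126$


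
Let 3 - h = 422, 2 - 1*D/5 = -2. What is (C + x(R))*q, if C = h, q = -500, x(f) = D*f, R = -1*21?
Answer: 419500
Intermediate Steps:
R = -21
D = 20 (D = 10 - 5*(-2) = 10 + 10 = 20)
x(f) = 20*f
h = -419 (h = 3 - 1*422 = 3 - 422 = -419)
C = -419
(C + x(R))*q = (-419 + 20*(-21))*(-500) = (-419 - 420)*(-500) = -839*(-500) = 419500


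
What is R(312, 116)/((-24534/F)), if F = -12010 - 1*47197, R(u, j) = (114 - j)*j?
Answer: -236828/423 ≈ -559.88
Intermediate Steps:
R(u, j) = j*(114 - j)
F = -59207 (F = -12010 - 47197 = -59207)
R(312, 116)/((-24534/F)) = (116*(114 - 1*116))/((-24534/(-59207))) = (116*(114 - 116))/((-24534*(-1/59207))) = (116*(-2))/(24534/59207) = -232*59207/24534 = -236828/423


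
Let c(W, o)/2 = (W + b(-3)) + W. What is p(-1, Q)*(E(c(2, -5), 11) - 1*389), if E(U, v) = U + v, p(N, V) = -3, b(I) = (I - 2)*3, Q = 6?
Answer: 1200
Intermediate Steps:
b(I) = -6 + 3*I (b(I) = (-2 + I)*3 = -6 + 3*I)
c(W, o) = -30 + 4*W (c(W, o) = 2*((W + (-6 + 3*(-3))) + W) = 2*((W + (-6 - 9)) + W) = 2*((W - 15) + W) = 2*((-15 + W) + W) = 2*(-15 + 2*W) = -30 + 4*W)
p(-1, Q)*(E(c(2, -5), 11) - 1*389) = -3*(((-30 + 4*2) + 11) - 1*389) = -3*(((-30 + 8) + 11) - 389) = -3*((-22 + 11) - 389) = -3*(-11 - 389) = -3*(-400) = 1200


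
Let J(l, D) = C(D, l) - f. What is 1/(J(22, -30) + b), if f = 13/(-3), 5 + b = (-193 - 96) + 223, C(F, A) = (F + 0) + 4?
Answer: -3/278 ≈ -0.010791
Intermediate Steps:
C(F, A) = 4 + F (C(F, A) = F + 4 = 4 + F)
b = -71 (b = -5 + ((-193 - 96) + 223) = -5 + (-289 + 223) = -5 - 66 = -71)
f = -13/3 (f = 13*(-1/3) = -13/3 ≈ -4.3333)
J(l, D) = 25/3 + D (J(l, D) = (4 + D) - 1*(-13/3) = (4 + D) + 13/3 = 25/3 + D)
1/(J(22, -30) + b) = 1/((25/3 - 30) - 71) = 1/(-65/3 - 71) = 1/(-278/3) = -3/278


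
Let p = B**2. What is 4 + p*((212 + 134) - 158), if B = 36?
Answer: 243652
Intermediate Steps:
p = 1296 (p = 36**2 = 1296)
4 + p*((212 + 134) - 158) = 4 + 1296*((212 + 134) - 158) = 4 + 1296*(346 - 158) = 4 + 1296*188 = 4 + 243648 = 243652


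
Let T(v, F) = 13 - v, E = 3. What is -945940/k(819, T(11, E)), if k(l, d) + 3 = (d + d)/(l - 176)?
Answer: 121647884/385 ≈ 3.1597e+5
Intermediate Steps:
k(l, d) = -3 + 2*d/(-176 + l) (k(l, d) = -3 + (d + d)/(l - 176) = -3 + (2*d)/(-176 + l) = -3 + 2*d/(-176 + l))
-945940/k(819, T(11, E)) = -945940*(-176 + 819)/(528 - 3*819 + 2*(13 - 1*11)) = -945940*643/(528 - 2457 + 2*(13 - 11)) = -945940*643/(528 - 2457 + 2*2) = -945940*643/(528 - 2457 + 4) = -945940/((1/643)*(-1925)) = -945940/(-1925/643) = -945940*(-643/1925) = 121647884/385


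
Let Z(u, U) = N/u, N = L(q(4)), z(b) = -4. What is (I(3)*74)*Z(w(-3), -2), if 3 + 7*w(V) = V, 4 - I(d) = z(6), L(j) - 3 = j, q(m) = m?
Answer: -14504/3 ≈ -4834.7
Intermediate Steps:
L(j) = 3 + j
N = 7 (N = 3 + 4 = 7)
I(d) = 8 (I(d) = 4 - 1*(-4) = 4 + 4 = 8)
w(V) = -3/7 + V/7
Z(u, U) = 7/u
(I(3)*74)*Z(w(-3), -2) = (8*74)*(7/(-3/7 + (1/7)*(-3))) = 592*(7/(-3/7 - 3/7)) = 592*(7/(-6/7)) = 592*(7*(-7/6)) = 592*(-49/6) = -14504/3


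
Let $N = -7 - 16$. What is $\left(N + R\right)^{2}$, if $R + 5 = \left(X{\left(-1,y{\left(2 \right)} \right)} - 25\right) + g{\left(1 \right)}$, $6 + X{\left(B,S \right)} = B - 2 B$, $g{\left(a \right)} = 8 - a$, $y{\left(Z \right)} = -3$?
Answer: $2601$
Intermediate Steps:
$N = -23$ ($N = -7 - 16 = -23$)
$X{\left(B,S \right)} = -6 - B$ ($X{\left(B,S \right)} = -6 + \left(B - 2 B\right) = -6 - B$)
$R = -28$ ($R = -5 + \left(\left(\left(-6 - -1\right) - 25\right) + \left(8 - 1\right)\right) = -5 + \left(\left(\left(-6 + 1\right) - 25\right) + \left(8 - 1\right)\right) = -5 + \left(\left(-5 - 25\right) + 7\right) = -5 + \left(-30 + 7\right) = -5 - 23 = -28$)
$\left(N + R\right)^{2} = \left(-23 - 28\right)^{2} = \left(-51\right)^{2} = 2601$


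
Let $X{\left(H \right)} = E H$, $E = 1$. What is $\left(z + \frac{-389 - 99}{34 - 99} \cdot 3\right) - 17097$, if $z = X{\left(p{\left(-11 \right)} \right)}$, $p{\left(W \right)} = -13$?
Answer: $- \frac{1110686}{65} \approx -17087.0$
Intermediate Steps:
$X{\left(H \right)} = H$ ($X{\left(H \right)} = 1 H = H$)
$z = -13$
$\left(z + \frac{-389 - 99}{34 - 99} \cdot 3\right) - 17097 = \left(-13 + \frac{-389 - 99}{34 - 99} \cdot 3\right) - 17097 = \left(-13 + - \frac{488}{-65} \cdot 3\right) - 17097 = \left(-13 + \left(-488\right) \left(- \frac{1}{65}\right) 3\right) - 17097 = \left(-13 + \frac{488}{65} \cdot 3\right) - 17097 = \left(-13 + \frac{1464}{65}\right) - 17097 = \frac{619}{65} - 17097 = - \frac{1110686}{65}$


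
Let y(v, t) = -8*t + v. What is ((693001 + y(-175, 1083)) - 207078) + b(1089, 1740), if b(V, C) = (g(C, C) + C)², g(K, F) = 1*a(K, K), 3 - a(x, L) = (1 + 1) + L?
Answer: 477085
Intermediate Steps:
y(v, t) = v - 8*t
a(x, L) = 1 - L (a(x, L) = 3 - ((1 + 1) + L) = 3 - (2 + L) = 3 + (-2 - L) = 1 - L)
g(K, F) = 1 - K (g(K, F) = 1*(1 - K) = 1 - K)
b(V, C) = 1 (b(V, C) = ((1 - C) + C)² = 1² = 1)
((693001 + y(-175, 1083)) - 207078) + b(1089, 1740) = ((693001 + (-175 - 8*1083)) - 207078) + 1 = ((693001 + (-175 - 8664)) - 207078) + 1 = ((693001 - 8839) - 207078) + 1 = (684162 - 207078) + 1 = 477084 + 1 = 477085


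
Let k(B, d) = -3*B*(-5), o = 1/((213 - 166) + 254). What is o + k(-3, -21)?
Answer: -13544/301 ≈ -44.997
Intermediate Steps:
o = 1/301 (o = 1/(47 + 254) = 1/301 ≈ 0.0033223)
k(B, d) = 15*B
o + k(-3, -21) = 1/301 + 15*(-3) = 1/301 - 45 = -13544/301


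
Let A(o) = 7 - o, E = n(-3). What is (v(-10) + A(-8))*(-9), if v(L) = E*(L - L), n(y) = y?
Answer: -135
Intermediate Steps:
E = -3
v(L) = 0 (v(L) = -3*(L - L) = -3*0 = 0)
(v(-10) + A(-8))*(-9) = (0 + (7 - 1*(-8)))*(-9) = (0 + (7 + 8))*(-9) = (0 + 15)*(-9) = 15*(-9) = -135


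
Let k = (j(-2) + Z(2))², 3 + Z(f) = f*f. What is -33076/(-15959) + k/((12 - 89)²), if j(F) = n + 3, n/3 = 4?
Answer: 200193108/94620911 ≈ 2.1157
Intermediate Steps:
Z(f) = -3 + f² (Z(f) = -3 + f*f = -3 + f²)
n = 12 (n = 3*4 = 12)
j(F) = 15 (j(F) = 12 + 3 = 15)
k = 256 (k = (15 + (-3 + 2²))² = (15 + (-3 + 4))² = (15 + 1)² = 16² = 256)
-33076/(-15959) + k/((12 - 89)²) = -33076/(-15959) + 256/((12 - 89)²) = -33076*(-1/15959) + 256/((-77)²) = 33076/15959 + 256/5929 = 200193108/94620911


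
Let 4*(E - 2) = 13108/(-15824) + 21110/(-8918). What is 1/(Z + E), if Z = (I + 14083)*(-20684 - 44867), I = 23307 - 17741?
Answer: -70559216/90881088539595675 ≈ -7.7639e-10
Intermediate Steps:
I = 5566
E = 84750709/70559216 (E = 2 + (13108/(-15824) + 21110/(-8918))/4 = 2 + (13108*(-1/15824) + 21110*(-1/8918))/4 = 2 + (-3277/3956 - 10555/4459)/4 = 2 + (¼)*(-56367723/17639804) = 2 - 56367723/70559216 = 84750709/70559216 ≈ 1.2011)
Z = -1288011599 (Z = (5566 + 14083)*(-20684 - 44867) = 19649*(-65551) = -1288011599)
1/(Z + E) = 1/(-1288011599 + 84750709/70559216) = 1/(-90881088539595675/70559216) = -70559216/90881088539595675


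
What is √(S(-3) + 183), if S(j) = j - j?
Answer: √183 ≈ 13.528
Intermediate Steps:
S(j) = 0
√(S(-3) + 183) = √(0 + 183) = √183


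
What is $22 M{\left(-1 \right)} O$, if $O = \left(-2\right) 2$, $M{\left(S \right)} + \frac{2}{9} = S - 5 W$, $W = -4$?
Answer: $- \frac{14872}{9} \approx -1652.4$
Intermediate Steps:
$M{\left(S \right)} = \frac{178}{9} + S$ ($M{\left(S \right)} = - \frac{2}{9} + \left(S - -20\right) = - \frac{2}{9} + \left(S + 20\right) = - \frac{2}{9} + \left(20 + S\right) = \frac{178}{9} + S$)
$O = -4$
$22 M{\left(-1 \right)} O = 22 \left(\frac{178}{9} - 1\right) \left(-4\right) = 22 \cdot \frac{169}{9} \left(-4\right) = \frac{3718}{9} \left(-4\right) = - \frac{14872}{9}$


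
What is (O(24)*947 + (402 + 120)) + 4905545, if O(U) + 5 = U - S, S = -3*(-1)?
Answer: 4921219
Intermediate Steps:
S = 3
O(U) = -8 + U (O(U) = -5 + (U - 1*3) = -5 + (U - 3) = -5 + (-3 + U) = -8 + U)
(O(24)*947 + (402 + 120)) + 4905545 = ((-8 + 24)*947 + (402 + 120)) + 4905545 = (16*947 + 522) + 4905545 = (15152 + 522) + 4905545 = 15674 + 4905545 = 4921219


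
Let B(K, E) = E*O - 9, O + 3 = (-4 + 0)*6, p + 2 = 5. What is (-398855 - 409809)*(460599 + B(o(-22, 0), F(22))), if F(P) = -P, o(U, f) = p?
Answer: -372942898176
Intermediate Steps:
p = 3 (p = -2 + 5 = 3)
o(U, f) = 3
O = -27 (O = -3 + (-4 + 0)*6 = -3 - 4*6 = -3 - 24 = -27)
B(K, E) = -9 - 27*E (B(K, E) = E*(-27) - 9 = -27*E - 9 = -9 - 27*E)
(-398855 - 409809)*(460599 + B(o(-22, 0), F(22))) = (-398855 - 409809)*(460599 + (-9 - (-27)*22)) = -808664*(460599 + (-9 - 27*(-22))) = -808664*(460599 + (-9 + 594)) = -808664*(460599 + 585) = -808664*461184 = -372942898176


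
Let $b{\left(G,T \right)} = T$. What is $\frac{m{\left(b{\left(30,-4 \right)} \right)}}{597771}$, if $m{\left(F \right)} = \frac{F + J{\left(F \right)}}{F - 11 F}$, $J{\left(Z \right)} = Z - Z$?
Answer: $- \frac{1}{5977710} \approx -1.6729 \cdot 10^{-7}$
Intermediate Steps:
$J{\left(Z \right)} = 0$
$m{\left(F \right)} = - \frac{1}{10}$ ($m{\left(F \right)} = \frac{F + 0}{F - 11 F} = \frac{F}{\left(-10\right) F} = F \left(- \frac{1}{10 F}\right) = - \frac{1}{10}$)
$\frac{m{\left(b{\left(30,-4 \right)} \right)}}{597771} = - \frac{1}{10 \cdot 597771} = \left(- \frac{1}{10}\right) \frac{1}{597771} = - \frac{1}{5977710}$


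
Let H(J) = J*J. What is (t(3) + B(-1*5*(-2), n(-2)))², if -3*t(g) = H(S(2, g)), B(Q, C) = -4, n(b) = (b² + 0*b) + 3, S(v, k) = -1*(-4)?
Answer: 784/9 ≈ 87.111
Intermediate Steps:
S(v, k) = 4
H(J) = J²
n(b) = 3 + b² (n(b) = (b² + 0) + 3 = b² + 3 = 3 + b²)
t(g) = -16/3 (t(g) = -⅓*4² = -⅓*16 = -16/3)
(t(3) + B(-1*5*(-2), n(-2)))² = (-16/3 - 4)² = (-28/3)² = 784/9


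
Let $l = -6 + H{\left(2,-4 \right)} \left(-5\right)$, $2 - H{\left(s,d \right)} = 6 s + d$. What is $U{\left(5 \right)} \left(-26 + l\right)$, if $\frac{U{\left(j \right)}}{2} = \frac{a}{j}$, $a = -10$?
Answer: $8$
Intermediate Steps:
$H{\left(s,d \right)} = 2 - d - 6 s$ ($H{\left(s,d \right)} = 2 - \left(6 s + d\right) = 2 - \left(d + 6 s\right) = 2 - d - 6 s$)
$U{\left(j \right)} = - \frac{20}{j}$ ($U{\left(j \right)} = 2 \left(- \frac{10}{j}\right) = - \frac{20}{j}$)
$l = 24$ ($l = -6 + \left(2 - -4 - 12\right) \left(-5\right) = -6 + \left(2 + 4 - 12\right) \left(-5\right) = -6 - -30 = -6 + 30 = 24$)
$U{\left(5 \right)} \left(-26 + l\right) = - \frac{20}{5} \left(-26 + 24\right) = \left(-20\right) \frac{1}{5} \left(-2\right) = \left(-4\right) \left(-2\right) = 8$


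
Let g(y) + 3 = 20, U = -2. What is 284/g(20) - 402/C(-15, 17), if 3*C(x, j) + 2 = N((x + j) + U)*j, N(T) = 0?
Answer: 10535/17 ≈ 619.71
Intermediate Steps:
g(y) = 17 (g(y) = -3 + 20 = 17)
C(x, j) = -⅔ (C(x, j) = -⅔ + (0*j)/3 = -⅔ + (⅓)*0 = -⅔ + 0 = -⅔)
284/g(20) - 402/C(-15, 17) = 284/17 - 402/(-⅔) = 284*(1/17) - 402*(-3/2) = 284/17 + 603 = 10535/17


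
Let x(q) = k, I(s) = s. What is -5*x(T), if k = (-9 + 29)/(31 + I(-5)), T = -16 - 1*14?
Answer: -50/13 ≈ -3.8462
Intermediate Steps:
T = -30 (T = -16 - 14 = -30)
k = 10/13 (k = (-9 + 29)/(31 - 5) = 20/26 = 20*(1/26) = 10/13 ≈ 0.76923)
x(q) = 10/13
-5*x(T) = -5*10/13 = -50/13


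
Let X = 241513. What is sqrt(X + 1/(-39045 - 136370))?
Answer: sqrt(7431456982651010)/175415 ≈ 491.44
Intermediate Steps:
sqrt(X + 1/(-39045 - 136370)) = sqrt(241513 + 1/(-39045 - 136370)) = sqrt(241513 + 1/(-175415)) = sqrt(241513 - 1/175415) = sqrt(42365002894/175415) = sqrt(7431456982651010)/175415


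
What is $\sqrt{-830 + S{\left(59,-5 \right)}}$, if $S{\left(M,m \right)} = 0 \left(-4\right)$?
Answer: $i \sqrt{830} \approx 28.81 i$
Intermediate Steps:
$S{\left(M,m \right)} = 0$
$\sqrt{-830 + S{\left(59,-5 \right)}} = \sqrt{-830 + 0} = \sqrt{-830} = i \sqrt{830}$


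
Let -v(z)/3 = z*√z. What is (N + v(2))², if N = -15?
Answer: 297 + 180*√2 ≈ 551.56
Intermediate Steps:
v(z) = -3*z^(3/2) (v(z) = -3*z*√z = -3*z^(3/2))
(N + v(2))² = (-15 - 6*√2)²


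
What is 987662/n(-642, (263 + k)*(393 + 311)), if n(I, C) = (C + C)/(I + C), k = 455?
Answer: 124650351865/252736 ≈ 4.9320e+5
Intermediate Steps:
n(I, C) = 2*C/(C + I) (n(I, C) = (2*C)/(C + I) = 2*C/(C + I))
987662/n(-642, (263 + k)*(393 + 311)) = 987662/((2*((263 + 455)*(393 + 311))/((263 + 455)*(393 + 311) - 642))) = 987662/((2*(718*704)/(718*704 - 642))) = 987662/((2*505472/(505472 - 642))) = 987662/((2*505472/504830)) = 987662/((2*505472*(1/504830))) = 987662/(505472/252415) = 987662*(252415/505472) = 124650351865/252736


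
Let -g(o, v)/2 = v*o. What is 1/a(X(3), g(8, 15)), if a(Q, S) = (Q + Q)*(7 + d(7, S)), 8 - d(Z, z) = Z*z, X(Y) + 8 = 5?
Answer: -1/10170 ≈ -9.8328e-5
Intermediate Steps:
X(Y) = -3 (X(Y) = -8 + 5 = -3)
d(Z, z) = 8 - Z*z
g(o, v) = -2*o*v (g(o, v) = -2*v*o = -2*o*v)
a(Q, S) = 2*Q*(15 - 7*S) (a(Q, S) = (Q + Q)*(7 + (8 - 1*7*S)) = (2*Q)*(7 + (8 - 7*S)) = (2*Q)*(15 - 7*S) = 2*Q*(15 - 7*S))
1/a(X(3), g(8, 15)) = 1/(2*(-3)*(15 - (-14)*8*15)) = 1/(2*(-3)*(15 - 7*(-240))) = 1/(2*(-3)*(15 + 1680)) = 1/(2*(-3)*1695) = 1/(-10170) = -1/10170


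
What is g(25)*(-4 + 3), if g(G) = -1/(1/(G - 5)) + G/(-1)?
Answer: 45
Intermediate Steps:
g(G) = 5 - 2*G (g(G) = -1/(1/(-5 + G)) + G*(-1) = -(-5 + G) - G = (5 - G) - G = 5 - 2*G)
g(25)*(-4 + 3) = (5 - 2*25)*(-4 + 3) = (5 - 50)*(-1) = -45*(-1) = 45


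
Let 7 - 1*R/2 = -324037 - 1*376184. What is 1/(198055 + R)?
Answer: 1/1598511 ≈ 6.2558e-7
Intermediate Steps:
R = 1400456 (R = 14 - 2*(-324037 - 1*376184) = 14 - 2*(-324037 - 376184) = 14 - 2*(-700221) = 14 + 1400442 = 1400456)
1/(198055 + R) = 1/(198055 + 1400456) = 1/1598511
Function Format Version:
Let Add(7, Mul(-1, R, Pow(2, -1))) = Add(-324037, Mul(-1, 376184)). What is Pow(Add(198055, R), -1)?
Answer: Rational(1, 1598511) ≈ 6.2558e-7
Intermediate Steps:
R = 1400456 (R = Add(14, Mul(-2, Add(-324037, Mul(-1, 376184)))) = Add(14, Mul(-2, Add(-324037, -376184))) = Add(14, Mul(-2, -700221)) = Add(14, 1400442) = 1400456)
Pow(Add(198055, R), -1) = Pow(Add(198055, 1400456), -1) = Pow(1598511, -1) = Rational(1, 1598511)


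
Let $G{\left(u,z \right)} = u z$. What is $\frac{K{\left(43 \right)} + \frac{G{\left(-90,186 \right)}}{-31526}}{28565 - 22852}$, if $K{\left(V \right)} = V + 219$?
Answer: $\frac{4138276}{90054019} \approx 0.045953$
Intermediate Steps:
$K{\left(V \right)} = 219 + V$
$\frac{K{\left(43 \right)} + \frac{G{\left(-90,186 \right)}}{-31526}}{28565 - 22852} = \frac{\left(219 + 43\right) + \frac{\left(-90\right) 186}{-31526}}{28565 - 22852} = \frac{262 - - \frac{8370}{15763}}{5713} = \left(262 + \frac{8370}{15763}\right) \frac{1}{5713} = \frac{4138276}{15763} \cdot \frac{1}{5713} = \frac{4138276}{90054019}$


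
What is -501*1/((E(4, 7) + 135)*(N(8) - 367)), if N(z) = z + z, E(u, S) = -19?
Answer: 167/13572 ≈ 0.012305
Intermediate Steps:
N(z) = 2*z
-501*1/((E(4, 7) + 135)*(N(8) - 367)) = -501*1/((-19 + 135)*(2*8 - 367)) = -501*1/(116*(16 - 367)) = -501/(116*(-351)) = -501/(-40716) = -501*(-1/40716) = 167/13572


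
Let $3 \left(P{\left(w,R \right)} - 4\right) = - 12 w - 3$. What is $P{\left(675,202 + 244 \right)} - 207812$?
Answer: $-210509$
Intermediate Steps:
$P{\left(w,R \right)} = 3 - 4 w$ ($P{\left(w,R \right)} = 4 + \frac{- 12 w - 3}{3} = 4 + \frac{-3 - 12 w}{3} = 4 - \left(1 + 4 w\right) = 3 - 4 w$)
$P{\left(675,202 + 244 \right)} - 207812 = \left(3 - 2700\right) - 207812 = -2697 - 207812 = -210509$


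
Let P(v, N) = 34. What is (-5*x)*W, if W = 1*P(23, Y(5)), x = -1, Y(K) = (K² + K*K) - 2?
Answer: 170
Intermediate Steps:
Y(K) = -2 + 2*K² (Y(K) = (K² + K²) - 2 = 2*K² - 2 = -2 + 2*K²)
W = 34 (W = 1*34 = 34)
(-5*x)*W = -5*(-1)*34 = 5*34 = 170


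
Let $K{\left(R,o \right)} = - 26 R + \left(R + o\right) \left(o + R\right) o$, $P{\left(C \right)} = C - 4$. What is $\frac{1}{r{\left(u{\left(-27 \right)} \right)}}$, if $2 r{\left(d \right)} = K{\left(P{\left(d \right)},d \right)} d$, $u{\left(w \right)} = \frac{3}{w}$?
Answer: $- \frac{6561}{38239} \approx -0.17158$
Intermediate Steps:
$P{\left(C \right)} = -4 + C$
$K{\left(R,o \right)} = - 26 R + o \left(R + o\right)^{2}$ ($K{\left(R,o \right)} = - 26 R + \left(R + o\right) \left(R + o\right) o = - 26 R + \left(R + o\right)^{2} o = - 26 R + o \left(R + o\right)^{2}$)
$r{\left(d \right)} = \frac{d \left(104 - 26 d + d \left(-4 + 2 d\right)^{2}\right)}{2}$ ($r{\left(d \right)} = \frac{\left(- 26 \left(-4 + d\right) + d \left(\left(-4 + d\right) + d\right)^{2}\right) d}{2} = \frac{\left(\left(104 - 26 d\right) + d \left(-4 + 2 d\right)^{2}\right) d}{2} = \frac{\left(104 - 26 d + d \left(-4 + 2 d\right)^{2}\right) d}{2} = \frac{d \left(104 - 26 d + d \left(-4 + 2 d\right)^{2}\right)}{2}$)
$\frac{1}{r{\left(u{\left(-27 \right)} \right)}} = \frac{1}{\frac{3}{-27} \left(52 - 13 \frac{3}{-27} + 2 \frac{3}{-27} \left(-2 + \frac{3}{-27}\right)^{2}\right)} = \frac{1}{3 \left(- \frac{1}{27}\right) \left(52 - 13 \cdot 3 \left(- \frac{1}{27}\right) + 2 \cdot 3 \left(- \frac{1}{27}\right) \left(-2 + 3 \left(- \frac{1}{27}\right)\right)^{2}\right)} = \frac{1}{\left(- \frac{1}{9}\right) \left(52 - - \frac{13}{9} + 2 \left(- \frac{1}{9}\right) \left(-2 - \frac{1}{9}\right)^{2}\right)} = \frac{1}{\left(- \frac{1}{9}\right) \left(52 + \frac{13}{9} + 2 \left(- \frac{1}{9}\right) \left(- \frac{19}{9}\right)^{2}\right)} = \frac{1}{\left(- \frac{1}{9}\right) \left(52 + \frac{13}{9} + 2 \left(- \frac{1}{9}\right) \frac{361}{81}\right)} = \frac{1}{\left(- \frac{1}{9}\right) \left(52 + \frac{13}{9} - \frac{722}{729}\right)} = \frac{1}{\left(- \frac{1}{9}\right) \frac{38239}{729}} = \frac{1}{- \frac{38239}{6561}} = - \frac{6561}{38239}$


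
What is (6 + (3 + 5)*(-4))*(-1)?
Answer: 26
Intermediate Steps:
(6 + (3 + 5)*(-4))*(-1) = (6 + 8*(-4))*(-1) = (6 - 32)*(-1) = -26*(-1) = 26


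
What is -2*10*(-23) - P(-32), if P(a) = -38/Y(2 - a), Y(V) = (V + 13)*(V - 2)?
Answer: 345939/752 ≈ 460.03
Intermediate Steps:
Y(V) = (-2 + V)*(13 + V) (Y(V) = (13 + V)*(-2 + V) = (-2 + V)*(13 + V))
P(a) = -38/(-4 + (2 - a)² - 11*a) (P(a) = -38/(-26 + (2 - a)² + 11*(2 - a)) = -38/(-26 + (2 - a)² + (22 - 11*a)) = -38/(-4 + (2 - a)² - 11*a))
-2*10*(-23) - P(-32) = -2*10*(-23) - (-38)/((-32)*(-15 - 32)) = -20*(-23) - (-38)*(-1)/(32*(-47)) = 460 - (-38)*(-1)*(-1)/(32*47) = 460 - 1*(-19/752) = 460 + 19/752 = 345939/752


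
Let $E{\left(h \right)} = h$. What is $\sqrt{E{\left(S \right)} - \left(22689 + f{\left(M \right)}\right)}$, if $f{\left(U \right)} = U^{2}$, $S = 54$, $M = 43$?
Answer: $2 i \sqrt{6121} \approx 156.47 i$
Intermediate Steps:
$\sqrt{E{\left(S \right)} - \left(22689 + f{\left(M \right)}\right)} = \sqrt{54 - 24538} = \sqrt{-24484} = 2 i \sqrt{6121}$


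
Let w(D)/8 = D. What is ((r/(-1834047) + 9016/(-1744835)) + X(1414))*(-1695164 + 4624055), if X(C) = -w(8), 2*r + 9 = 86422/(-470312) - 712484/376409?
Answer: -11800124795125760262698143281009/62946034367082041714440 ≈ -1.8746e+8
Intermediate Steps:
r = -980443410039/177029669608 (r = -9/2 + (86422/(-470312) - 712484/376409)/2 = -9/2 + (86422*(-1/470312) - 712484*1/376409)/2 = -9/2 + (-43211/235156 - 712484/376409)/2 = -9/2 + (½)*(-183809896803/88514834804) = -9/2 - 183809896803/177029669608 = -980443410039/177029669608 ≈ -5.5383)
w(D) = 8*D
X(C) = -64 (X(C) = -8*8 = -1*64 = -64)
((r/(-1834047) + 9016/(-1744835)) + X(1414))*(-1695164 + 4624055) = ((-980443410039/177029669608/(-1834047) + 9016/(-1744835)) - 64)*(-1695164 + 4624055) = ((-980443410039/177029669608*(-1/1834047) + 9016*(-1/1744835)) - 64)*2928891 = ((108938156671/36075637161727064 - 9016/1744835) - 64)*2928891 = (-325067865541536164739/62946034367082041714440 - 64)*2928891 = -4028871267358792205888899/62946034367082041714440*2928891 = -11800124795125760262698143281009/62946034367082041714440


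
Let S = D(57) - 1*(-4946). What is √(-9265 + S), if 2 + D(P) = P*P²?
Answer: 2*√45218 ≈ 425.29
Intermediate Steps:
D(P) = -2 + P³ (D(P) = -2 + P*P² = -2 + P³)
S = 190137 (S = (-2 + 57³) - 1*(-4946) = (-2 + 185193) + 4946 = 185191 + 4946 = 190137)
√(-9265 + S) = √(-9265 + 190137) = √180872 = 2*√45218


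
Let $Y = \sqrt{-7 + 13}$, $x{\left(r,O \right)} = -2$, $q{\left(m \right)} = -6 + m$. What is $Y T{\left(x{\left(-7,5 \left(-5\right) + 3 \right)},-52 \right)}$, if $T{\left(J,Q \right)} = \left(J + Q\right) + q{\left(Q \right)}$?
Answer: $- 112 \sqrt{6} \approx -274.34$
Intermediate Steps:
$T{\left(J,Q \right)} = -6 + J + 2 Q$ ($T{\left(J,Q \right)} = \left(J + Q\right) + \left(-6 + Q\right) = -6 + J + 2 Q$)
$Y = \sqrt{6} \approx 2.4495$
$Y T{\left(x{\left(-7,5 \left(-5\right) + 3 \right)},-52 \right)} = \sqrt{6} \left(-6 - 2 + 2 \left(-52\right)\right) = \sqrt{6} \left(-6 - 2 - 104\right) = \sqrt{6} \left(-112\right) = - 112 \sqrt{6}$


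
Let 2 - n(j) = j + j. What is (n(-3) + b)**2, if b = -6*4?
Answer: 256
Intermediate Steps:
n(j) = 2 - 2*j (n(j) = 2 - (j + j) = 2 - 2*j)
b = -24
(n(-3) + b)**2 = ((2 - 2*(-3)) - 24)**2 = ((2 + 6) - 24)**2 = (8 - 24)**2 = (-16)**2 = 256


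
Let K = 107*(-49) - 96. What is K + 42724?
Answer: 37385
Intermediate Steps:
K = -5339 (K = -5243 - 96 = -5339)
K + 42724 = -5339 + 42724 = 37385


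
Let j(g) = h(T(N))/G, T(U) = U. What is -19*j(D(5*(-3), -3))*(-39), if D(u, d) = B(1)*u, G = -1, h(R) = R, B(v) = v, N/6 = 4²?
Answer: -71136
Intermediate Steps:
N = 96 (N = 6*4² = 6*16 = 96)
D(u, d) = u (D(u, d) = 1*u = u)
j(g) = -96 (j(g) = 96/(-1) = 96*(-1) = -96)
-19*j(D(5*(-3), -3))*(-39) = -19*(-96)*(-39) = 1824*(-39) = -71136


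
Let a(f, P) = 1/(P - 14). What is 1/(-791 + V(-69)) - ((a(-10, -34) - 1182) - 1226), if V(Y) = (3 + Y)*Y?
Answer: 434946403/180624 ≈ 2408.0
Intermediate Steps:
a(f, P) = 1/(-14 + P)
V(Y) = Y*(3 + Y)
1/(-791 + V(-69)) - ((a(-10, -34) - 1182) - 1226) = 1/(-791 - 69*(3 - 69)) - ((1/(-14 - 34) - 1182) - 1226) = 1/(-791 - 69*(-66)) - ((1/(-48) - 1182) - 1226) = 1/(-791 + 4554) - ((-1/48 - 1182) - 1226) = 1/3763 - (-56737/48 - 1226) = 1/3763 - 1*(-115585/48) = 1/3763 + 115585/48 = 434946403/180624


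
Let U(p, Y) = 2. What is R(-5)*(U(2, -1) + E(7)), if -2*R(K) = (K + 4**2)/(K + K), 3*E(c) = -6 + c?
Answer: 77/60 ≈ 1.2833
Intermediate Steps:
E(c) = -2 + c/3 (E(c) = (-6 + c)/3 = -2 + c/3)
R(K) = -(16 + K)/(4*K) (R(K) = -(K + 4**2)/(2*(K + K)) = -(K + 16)/(2*(2*K)) = -(16 + K)*1/(2*K)/2 = -(16 + K)/(4*K))
R(-5)*(U(2, -1) + E(7)) = ((1/4)*(-16 - 1*(-5))/(-5))*(2 + (-2 + (1/3)*7)) = ((1/4)*(-1/5)*(-16 + 5))*(2 + (-2 + 7/3)) = ((1/4)*(-1/5)*(-11))*(2 + 1/3) = (11/20)*(7/3) = 77/60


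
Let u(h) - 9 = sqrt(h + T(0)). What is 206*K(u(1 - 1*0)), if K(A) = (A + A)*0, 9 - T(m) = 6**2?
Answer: 0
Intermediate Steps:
T(m) = -27 (T(m) = 9 - 1*6**2 = 9 - 1*36 = 9 - 36 = -27)
u(h) = 9 + sqrt(-27 + h) (u(h) = 9 + sqrt(h - 27) = 9 + sqrt(-27 + h))
K(A) = 0 (K(A) = (2*A)*0 = 0)
206*K(u(1 - 1*0)) = 206*0 = 0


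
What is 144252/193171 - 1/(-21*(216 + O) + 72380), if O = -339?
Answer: 10813369505/14480677673 ≈ 0.74675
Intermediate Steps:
144252/193171 - 1/(-21*(216 + O) + 72380) = 144252/193171 - 1/(-21*(216 - 339) + 72380) = 144252*(1/193171) - 1/(-21*(-123) + 72380) = 144252/193171 - 1/(2583 + 72380) = 144252/193171 - 1/74963 = 10813369505/14480677673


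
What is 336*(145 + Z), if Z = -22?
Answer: 41328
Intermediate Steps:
336*(145 + Z) = 336*(145 - 22) = 336*123 = 41328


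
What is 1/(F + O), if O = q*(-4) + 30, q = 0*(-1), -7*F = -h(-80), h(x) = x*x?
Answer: 7/6610 ≈ 0.0010590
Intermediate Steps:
h(x) = x²
F = 6400/7 (F = -(-1)*(-80)²/7 = -(-1)*6400/7 = -⅐*(-6400) = 6400/7 ≈ 914.29)
q = 0
O = 30 (O = 0*(-4) + 30 = 0 + 30 = 30)
1/(F + O) = 1/(6400/7 + 30) = 1/(6610/7) = 7/6610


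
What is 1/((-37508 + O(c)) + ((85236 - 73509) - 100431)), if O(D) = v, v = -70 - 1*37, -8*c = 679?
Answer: -1/126319 ≈ -7.9165e-6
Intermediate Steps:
c = -679/8 (c = -1/8*679 = -679/8 ≈ -84.875)
v = -107 (v = -70 - 37 = -107)
O(D) = -107
1/((-37508 + O(c)) + ((85236 - 73509) - 100431)) = 1/((-37508 - 107) + ((85236 - 73509) - 100431)) = 1/(-37615 + (11727 - 100431)) = 1/(-37615 - 88704) = 1/(-126319) = -1/126319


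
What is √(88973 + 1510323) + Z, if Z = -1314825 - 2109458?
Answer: -3424283 + 8*√24989 ≈ -3.4230e+6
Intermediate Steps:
Z = -3424283
√(88973 + 1510323) + Z = √(88973 + 1510323) - 3424283 = √1599296 - 3424283 = 8*√24989 - 3424283 = -3424283 + 8*√24989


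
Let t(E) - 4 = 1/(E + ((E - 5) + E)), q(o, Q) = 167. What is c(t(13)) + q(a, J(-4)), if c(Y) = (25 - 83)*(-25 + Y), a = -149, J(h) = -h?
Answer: 23516/17 ≈ 1383.3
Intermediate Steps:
t(E) = 4 + 1/(-5 + 3*E) (t(E) = 4 + 1/(E + ((E - 5) + E)) = 4 + 1/(E + ((-5 + E) + E)) = 4 + 1/(E + (-5 + 2*E)) = 4 + 1/(-5 + 3*E))
c(Y) = 1450 - 58*Y (c(Y) = -58*(-25 + Y) = 1450 - 58*Y)
c(t(13)) + q(a, J(-4)) = (1450 - 58*(-19 + 12*13)/(-5 + 3*13)) + 167 = (1450 - 58*(-19 + 156)/(-5 + 39)) + 167 = (1450 - 58*137/34) + 167 = (1450 - 3973/17) + 167 = 20677/17 + 167 = 23516/17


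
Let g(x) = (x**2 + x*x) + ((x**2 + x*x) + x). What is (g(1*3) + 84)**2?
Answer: 15129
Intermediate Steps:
g(x) = x + 4*x**2 (g(x) = (x**2 + x**2) + ((x**2 + x**2) + x) = 2*x**2 + (2*x**2 + x) = 2*x**2 + (x + 2*x**2) = x + 4*x**2)
(g(1*3) + 84)**2 = ((1*3)*(1 + 4*(1*3)) + 84)**2 = (3*(1 + 4*3) + 84)**2 = (3*(1 + 12) + 84)**2 = (3*13 + 84)**2 = (39 + 84)**2 = 123**2 = 15129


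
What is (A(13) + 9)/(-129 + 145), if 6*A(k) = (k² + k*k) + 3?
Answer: 395/96 ≈ 4.1146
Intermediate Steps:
A(k) = ½ + k²/3 (A(k) = ((k² + k*k) + 3)/6 = ((k² + k²) + 3)/6 = (2*k² + 3)/6 = (3 + 2*k²)/6 = ½ + k²/3)
(A(13) + 9)/(-129 + 145) = ((½ + (⅓)*13²) + 9)/(-129 + 145) = ((½ + (⅓)*169) + 9)/16 = ((½ + 169/3) + 9)*(1/16) = (341/6 + 9)*(1/16) = (395/6)*(1/16) = 395/96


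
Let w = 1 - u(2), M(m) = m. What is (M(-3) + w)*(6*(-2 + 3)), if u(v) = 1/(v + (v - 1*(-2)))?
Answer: -13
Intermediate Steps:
u(v) = 1/(2 + 2*v) (u(v) = 1/(v + (v + 2)) = 1/(v + (2 + v)) = 1/(2 + 2*v))
w = 5/6 (w = 1 - 1/(2*(1 + 2)) = 1 - 1/(2*3) = 1 - 1*1/6 = 1 - 1/6 = 5/6 ≈ 0.83333)
(M(-3) + w)*(6*(-2 + 3)) = (-3 + 5/6)*(6*(-2 + 3)) = -13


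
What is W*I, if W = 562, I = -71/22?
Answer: -19951/11 ≈ -1813.7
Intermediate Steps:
I = -71/22 (I = -71*1/22 = -71/22 ≈ -3.2273)
W*I = 562*(-71/22) = -19951/11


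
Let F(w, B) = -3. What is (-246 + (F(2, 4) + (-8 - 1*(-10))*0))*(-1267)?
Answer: 315483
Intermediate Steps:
(-246 + (F(2, 4) + (-8 - 1*(-10))*0))*(-1267) = (-246 + (-3 + (-8 - 1*(-10))*0))*(-1267) = (-246 + (-3 + (-8 + 10)*0))*(-1267) = (-246 + (-3 + 2*0))*(-1267) = (-246 + (-3 + 0))*(-1267) = (-246 - 3)*(-1267) = -249*(-1267) = 315483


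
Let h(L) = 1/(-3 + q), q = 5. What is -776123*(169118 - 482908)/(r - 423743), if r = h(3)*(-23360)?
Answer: -243539636170/435423 ≈ -5.5932e+5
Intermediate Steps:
h(L) = ½ (h(L) = 1/(-3 + 5) = 1/2 = ½)
r = -11680 (r = (½)*(-23360) = -11680)
-776123*(169118 - 482908)/(r - 423743) = -776123*(169118 - 482908)/(-11680 - 423743) = -776123/((-435423/(-313790))) = -776123/((-435423*(-1/313790))) = -776123/435423/313790 = -776123*313790/435423 = -243539636170/435423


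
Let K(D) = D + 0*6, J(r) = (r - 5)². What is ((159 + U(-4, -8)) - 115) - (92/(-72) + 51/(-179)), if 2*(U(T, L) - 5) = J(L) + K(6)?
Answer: 222419/1611 ≈ 138.06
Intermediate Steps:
J(r) = (-5 + r)²
K(D) = D (K(D) = D + 0 = D)
U(T, L) = 8 + (-5 + L)²/2 (U(T, L) = 5 + ((-5 + L)² + 6)/2 = 5 + (6 + (-5 + L)²)/2 = 5 + (3 + (-5 + L)²/2) = 8 + (-5 + L)²/2)
((159 + U(-4, -8)) - 115) - (92/(-72) + 51/(-179)) = ((159 + (8 + (-5 - 8)²/2)) - 115) - (92/(-72) + 51/(-179)) = ((159 + (8 + (½)*(-13)²)) - 115) - (92*(-1/72) + 51*(-1/179)) = ((159 + (8 + (½)*169)) - 115) - (-23/18 - 51/179) = ((159 + (8 + 169/2)) - 115) - 1*(-5035/3222) = ((159 + 185/2) - 115) + 5035/3222 = (503/2 - 115) + 5035/3222 = 273/2 + 5035/3222 = 222419/1611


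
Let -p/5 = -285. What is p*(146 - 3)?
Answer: 203775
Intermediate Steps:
p = 1425 (p = -5*(-285) = 1425)
p*(146 - 3) = 1425*(146 - 3) = 1425*143 = 203775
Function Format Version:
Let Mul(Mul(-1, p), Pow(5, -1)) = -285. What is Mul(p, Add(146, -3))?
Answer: 203775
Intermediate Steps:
p = 1425 (p = Mul(-5, -285) = 1425)
Mul(p, Add(146, -3)) = Mul(1425, Add(146, -3)) = Mul(1425, 143) = 203775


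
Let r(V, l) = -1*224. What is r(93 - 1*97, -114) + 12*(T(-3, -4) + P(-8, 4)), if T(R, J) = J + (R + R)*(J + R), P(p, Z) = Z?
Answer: 280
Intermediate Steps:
r(V, l) = -224
T(R, J) = J + 2*R*(J + R) (T(R, J) = J + (2*R)*(J + R) = J + 2*R*(J + R))
r(93 - 1*97, -114) + 12*(T(-3, -4) + P(-8, 4)) = -224 + 12*((-4 + 2*(-3)**2 + 2*(-4)*(-3)) + 4) = -224 + 12*((-4 + 2*9 + 24) + 4) = -224 + 12*((-4 + 18 + 24) + 4) = -224 + 12*(38 + 4) = -224 + 12*42 = -224 + 504 = 280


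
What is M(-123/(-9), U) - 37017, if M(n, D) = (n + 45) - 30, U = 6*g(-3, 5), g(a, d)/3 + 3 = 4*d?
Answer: -110965/3 ≈ -36988.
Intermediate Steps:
g(a, d) = -9 + 12*d (g(a, d) = -9 + 3*(4*d) = -9 + 12*d)
U = 306 (U = 6*(-9 + 12*5) = 6*(-9 + 60) = 6*51 = 306)
M(n, D) = 15 + n (M(n, D) = (45 + n) - 30 = 15 + n)
M(-123/(-9), U) - 37017 = (15 - 123/(-9)) - 37017 = (15 - 123*(-⅑)) - 37017 = (15 + 41/3) - 37017 = 86/3 - 37017 = -110965/3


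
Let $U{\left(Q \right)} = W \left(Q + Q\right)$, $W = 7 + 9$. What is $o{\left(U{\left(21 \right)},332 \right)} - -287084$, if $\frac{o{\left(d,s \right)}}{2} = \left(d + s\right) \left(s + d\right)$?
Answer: $2303116$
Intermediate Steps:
$W = 16$
$U{\left(Q \right)} = 32 Q$ ($U{\left(Q \right)} = 16 \left(Q + Q\right) = 16 \cdot 2 Q = 32 Q$)
$o{\left(d,s \right)} = 2 \left(d + s\right)^{2}$ ($o{\left(d,s \right)} = 2 \left(d + s\right) \left(s + d\right) = 2 \left(d + s\right) \left(d + s\right) = 2 \left(d + s\right)^{2}$)
$o{\left(U{\left(21 \right)},332 \right)} - -287084 = 2 \left(32 \cdot 21 + 332\right)^{2} - -287084 = 2 \left(672 + 332\right)^{2} + 287084 = 2 \cdot 1004^{2} + 287084 = 2 \cdot 1008016 + 287084 = 2016032 + 287084 = 2303116$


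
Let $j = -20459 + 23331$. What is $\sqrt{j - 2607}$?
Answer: $\sqrt{265} \approx 16.279$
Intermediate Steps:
$j = 2872$
$\sqrt{j - 2607} = \sqrt{2872 - 2607} = \sqrt{265}$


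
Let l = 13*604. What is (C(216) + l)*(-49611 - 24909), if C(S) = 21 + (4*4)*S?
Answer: -844237080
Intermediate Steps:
C(S) = 21 + 16*S
l = 7852
(C(216) + l)*(-49611 - 24909) = ((21 + 16*216) + 7852)*(-49611 - 24909) = ((21 + 3456) + 7852)*(-74520) = (3477 + 7852)*(-74520) = 11329*(-74520) = -844237080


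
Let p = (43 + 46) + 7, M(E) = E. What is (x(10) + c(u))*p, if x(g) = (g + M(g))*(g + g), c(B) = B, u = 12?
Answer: 39552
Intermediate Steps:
p = 96 (p = 89 + 7 = 96)
x(g) = 4*g² (x(g) = (g + g)*(g + g) = (2*g)*(2*g) = 4*g²)
(x(10) + c(u))*p = (4*10² + 12)*96 = (4*100 + 12)*96 = (400 + 12)*96 = 412*96 = 39552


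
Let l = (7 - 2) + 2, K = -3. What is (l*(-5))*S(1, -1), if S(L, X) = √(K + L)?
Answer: -35*I*√2 ≈ -49.497*I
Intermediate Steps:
S(L, X) = √(-3 + L)
l = 7 (l = 5 + 2 = 7)
(l*(-5))*S(1, -1) = (7*(-5))*√(-3 + 1) = -35*I*√2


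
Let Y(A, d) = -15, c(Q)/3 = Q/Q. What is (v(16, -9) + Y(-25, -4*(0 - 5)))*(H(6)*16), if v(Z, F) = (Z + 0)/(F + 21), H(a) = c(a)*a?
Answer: -3936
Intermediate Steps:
c(Q) = 3 (c(Q) = 3*(Q/Q) = 3*1 = 3)
H(a) = 3*a
v(Z, F) = Z/(21 + F)
(v(16, -9) + Y(-25, -4*(0 - 5)))*(H(6)*16) = (16/(21 - 9) - 15)*((3*6)*16) = (16/12 - 15)*(18*16) = (16*(1/12) - 15)*288 = (4/3 - 15)*288 = -41/3*288 = -3936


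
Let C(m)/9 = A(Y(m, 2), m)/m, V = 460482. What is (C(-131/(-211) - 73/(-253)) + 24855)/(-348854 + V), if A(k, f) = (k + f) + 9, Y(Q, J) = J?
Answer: 134703629/602121432 ≈ 0.22372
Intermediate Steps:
A(k, f) = 9 + f + k (A(k, f) = (f + k) + 9 = 9 + f + k)
C(m) = 9*(11 + m)/m (C(m) = 9*((9 + m + 2)/m) = 9*((11 + m)/m) = 9*(11 + m)/m)
(C(-131/(-211) - 73/(-253)) + 24855)/(-348854 + V) = ((9 + 99/(-131/(-211) - 73/(-253))) + 24855)/(-348854 + 460482) = ((9 + 99/(-131*(-1/211) - 73*(-1/253))) + 24855)/111628 = ((9 + 99/(131/211 + 73/253)) + 24855)*(1/111628) = ((9 + 99/(48546/53383)) + 24855)*(1/111628) = ((9 + 99*(53383/48546)) + 24855)*(1/111628) = ((9 + 587213/5394) + 24855)*(1/111628) = (635759/5394 + 24855)*(1/111628) = (134703629/5394)*(1/111628) = 134703629/602121432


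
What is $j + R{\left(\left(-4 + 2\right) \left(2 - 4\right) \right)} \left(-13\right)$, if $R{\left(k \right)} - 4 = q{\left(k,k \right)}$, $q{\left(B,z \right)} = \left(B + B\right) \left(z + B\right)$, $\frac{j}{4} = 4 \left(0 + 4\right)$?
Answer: $-820$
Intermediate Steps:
$j = 64$ ($j = 4 \cdot 4 \left(0 + 4\right) = 4 \cdot 4 \cdot 4 = 4 \cdot 16 = 64$)
$q{\left(B,z \right)} = 2 B \left(B + z\right)$
$R{\left(k \right)} = 4 + 4 k^{2}$ ($R{\left(k \right)} = 4 + 2 k \left(k + k\right) = 4 + 2 k 2 k = 4 + 4 k^{2}$)
$j + R{\left(\left(-4 + 2\right) \left(2 - 4\right) \right)} \left(-13\right) = 64 + \left(4 + 4 \left(\left(-4 + 2\right) \left(2 - 4\right)\right)^{2}\right) \left(-13\right) = 64 + \left(4 + 4 \left(\left(-2\right) \left(-2\right)\right)^{2}\right) \left(-13\right) = 64 + \left(4 + 4 \cdot 4^{2}\right) \left(-13\right) = 64 + \left(4 + 4 \cdot 16\right) \left(-13\right) = 64 + \left(4 + 64\right) \left(-13\right) = 64 + 68 \left(-13\right) = 64 - 884 = -820$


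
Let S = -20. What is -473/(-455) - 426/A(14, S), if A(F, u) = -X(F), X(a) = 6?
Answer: 32778/455 ≈ 72.040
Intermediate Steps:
A(F, u) = -6 (A(F, u) = -1*6 = -6)
-473/(-455) - 426/A(14, S) = -473/(-455) - 426/(-6) = -473*(-1/455) - 426*(-⅙) = 473/455 + 71 = 32778/455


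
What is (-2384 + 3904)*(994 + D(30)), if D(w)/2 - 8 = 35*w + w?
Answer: 4818400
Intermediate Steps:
D(w) = 16 + 72*w (D(w) = 16 + 2*(35*w + w) = 16 + 2*(36*w) = 16 + 72*w)
(-2384 + 3904)*(994 + D(30)) = (-2384 + 3904)*(994 + (16 + 72*30)) = 1520*(994 + (16 + 2160)) = 1520*(994 + 2176) = 1520*3170 = 4818400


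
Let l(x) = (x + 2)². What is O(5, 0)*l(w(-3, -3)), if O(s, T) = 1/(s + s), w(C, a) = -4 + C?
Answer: 5/2 ≈ 2.5000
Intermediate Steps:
l(x) = (2 + x)²
O(s, T) = 1/(2*s)
O(5, 0)*l(w(-3, -3)) = ((½)/5)*(2 + (-4 - 3))² = ((½)*(⅕))*(2 - 7)² = (⅒)*(-5)² = (⅒)*25 = 5/2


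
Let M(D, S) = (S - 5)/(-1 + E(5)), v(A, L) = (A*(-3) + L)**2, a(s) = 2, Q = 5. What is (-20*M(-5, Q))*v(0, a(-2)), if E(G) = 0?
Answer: 0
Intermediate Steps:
v(A, L) = (L - 3*A)**2 (v(A, L) = (-3*A + L)**2 = (L - 3*A)**2)
M(D, S) = 5 - S (M(D, S) = (S - 5)/(-1 + 0) = (-5 + S)/(-1) = (-5 + S)*(-1) = 5 - S)
(-20*M(-5, Q))*v(0, a(-2)) = (-20*(5 - 1*5))*(-1*2 + 3*0)**2 = (-20*(5 - 5))*(-2 + 0)**2 = -20*0*(-2)**2 = 0*4 = 0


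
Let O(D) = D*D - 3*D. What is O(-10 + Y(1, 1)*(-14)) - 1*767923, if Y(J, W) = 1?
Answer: -767275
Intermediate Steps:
O(D) = D² - 3*D
O(-10 + Y(1, 1)*(-14)) - 1*767923 = (-10 + 1*(-14))*(-3 + (-10 + 1*(-14))) - 1*767923 = (-10 - 14)*(-3 + (-10 - 14)) - 767923 = -24*(-3 - 24) - 767923 = -24*(-27) - 767923 = 648 - 767923 = -767275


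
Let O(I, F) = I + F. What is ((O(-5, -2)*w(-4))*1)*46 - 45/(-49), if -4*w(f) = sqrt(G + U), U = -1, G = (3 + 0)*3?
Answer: 45/49 + 161*sqrt(2) ≈ 228.61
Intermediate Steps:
G = 9 (G = 3*3 = 9)
O(I, F) = F + I
w(f) = -sqrt(2)/2 (w(f) = -sqrt(9 - 1)/4 = -sqrt(2)/2)
((O(-5, -2)*w(-4))*1)*46 - 45/(-49) = (((-2 - 5)*(-sqrt(2)/2))*1)*46 - 45/(-49) = (-(-7)*sqrt(2)/2*1)*46 - 45*(-1/49) = ((7*sqrt(2)/2)*1)*46 + 45/49 = (7*sqrt(2)/2)*46 + 45/49 = 161*sqrt(2) + 45/49 = 45/49 + 161*sqrt(2)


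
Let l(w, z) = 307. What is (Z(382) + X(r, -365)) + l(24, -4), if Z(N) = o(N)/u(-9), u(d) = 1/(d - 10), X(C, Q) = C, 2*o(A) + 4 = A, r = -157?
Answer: -3441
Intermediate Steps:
o(A) = -2 + A/2
u(d) = 1/(-10 + d)
Z(N) = 38 - 19*N/2 (Z(N) = (-2 + N/2)/(1/(-10 - 9)) = (-2 + N/2)/(1/(-19)) = (-2 + N/2)/(-1/19) = (-2 + N/2)*(-19) = 38 - 19*N/2)
(Z(382) + X(r, -365)) + l(24, -4) = ((38 - 19/2*382) - 157) + 307 = ((38 - 3629) - 157) + 307 = (-3591 - 157) + 307 = -3748 + 307 = -3441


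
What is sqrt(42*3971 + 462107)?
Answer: sqrt(628889) ≈ 793.03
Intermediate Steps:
sqrt(42*3971 + 462107) = sqrt(166782 + 462107) = sqrt(628889)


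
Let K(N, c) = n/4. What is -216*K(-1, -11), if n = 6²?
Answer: -1944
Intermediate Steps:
n = 36
K(N, c) = 9 (K(N, c) = 36/4 = 36*(¼) = 9)
-216*K(-1, -11) = -216*9 = -1944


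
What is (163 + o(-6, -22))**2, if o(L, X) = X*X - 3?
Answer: 414736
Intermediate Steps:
o(L, X) = -3 + X**2 (o(L, X) = X**2 - 3 = -3 + X**2)
(163 + o(-6, -22))**2 = (163 + (-3 + (-22)**2))**2 = (163 + (-3 + 484))**2 = (163 + 481)**2 = 644**2 = 414736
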